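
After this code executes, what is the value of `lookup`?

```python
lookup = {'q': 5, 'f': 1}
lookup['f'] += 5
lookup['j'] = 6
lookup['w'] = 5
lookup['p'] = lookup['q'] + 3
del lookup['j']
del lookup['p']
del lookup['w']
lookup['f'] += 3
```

lookup['f'] = 1+5 = 6 → {'q': 5, 'f': 6}
lookup['j'] = 6 → {'q': 5, 'f': 6, 'j': 6}
lookup['w'] = 5 → {'q': 5, 'f': 6, 'j': 6, 'w': 5}
lookup['p'] = lookup['q']+3 = 8 → {'q': 5, 'f': 6, 'j': 6, 'w': 5, 'p': 8}
del 'j' → {'q': 5, 'f': 6, 'w': 5, 'p': 8}
del 'p' → {'q': 5, 'f': 6, 'w': 5}
del 'w' → {'q': 5, 'f': 6}
lookup['f'] = 6+3 = 9 → {'q': 5, 'f': 9}

{'q': 5, 'f': 9}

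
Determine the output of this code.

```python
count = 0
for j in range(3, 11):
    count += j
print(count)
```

j=3: count = 0+3 = 3
j=4: count = 3+4 = 7
j=5: count = 7+5 = 12
j=6: count = 12+6 = 18
j=7: count = 18+7 = 25
j=8: count = 25+8 = 33
j=9: count = 33+9 = 42
j=10: count = 42+10 = 52

52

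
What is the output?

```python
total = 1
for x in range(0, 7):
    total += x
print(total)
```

22

x=0: total = 1+0 = 1
x=1: total = 1+1 = 2
x=2: total = 2+2 = 4
x=3: total = 4+3 = 7
x=4: total = 7+4 = 11
x=5: total = 11+5 = 16
x=6: total = 16+6 = 22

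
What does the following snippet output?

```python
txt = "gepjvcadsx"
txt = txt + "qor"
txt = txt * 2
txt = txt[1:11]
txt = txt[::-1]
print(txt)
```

+ 'qor' → 'gepjvcadsxqor'
repeat ×2 → 'gepjvcadsxqorgepjvcadsxqor'
slice [1:11] → 'epjvcadsxq'
reverse → 'qxsdacvjpe'

qxsdacvjpe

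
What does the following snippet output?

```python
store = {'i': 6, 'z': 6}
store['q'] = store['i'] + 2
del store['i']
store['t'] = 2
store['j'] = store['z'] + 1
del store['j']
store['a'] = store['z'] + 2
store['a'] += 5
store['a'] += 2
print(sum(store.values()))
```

store['q'] = store['i']+2 = 8 → {'i': 6, 'z': 6, 'q': 8}
del 'i' → {'z': 6, 'q': 8}
store['t'] = 2 → {'z': 6, 'q': 8, 't': 2}
store['j'] = store['z']+1 = 7 → {'z': 6, 'q': 8, 't': 2, 'j': 7}
del 'j' → {'z': 6, 'q': 8, 't': 2}
store['a'] = store['z']+2 = 8 → {'z': 6, 'q': 8, 't': 2, 'a': 8}
store['a'] = 8+5 = 13 → {'z': 6, 'q': 8, 't': 2, 'a': 13}
store['a'] = 13+2 = 15 → {'z': 6, 'q': 8, 't': 2, 'a': 15}
sum of values = 31

31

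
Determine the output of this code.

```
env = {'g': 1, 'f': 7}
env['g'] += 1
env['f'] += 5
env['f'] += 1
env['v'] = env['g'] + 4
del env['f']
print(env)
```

env['g'] = 1+1 = 2 → {'g': 2, 'f': 7}
env['f'] = 7+5 = 12 → {'g': 2, 'f': 12}
env['f'] = 12+1 = 13 → {'g': 2, 'f': 13}
env['v'] = env['g']+4 = 6 → {'g': 2, 'f': 13, 'v': 6}
del 'f' → {'g': 2, 'v': 6}

{'g': 2, 'v': 6}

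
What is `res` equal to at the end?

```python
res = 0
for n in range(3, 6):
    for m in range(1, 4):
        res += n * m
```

n=3,m=1: res = 0+3 = 3
n=3,m=2: res = 3+6 = 9
n=3,m=3: res = 9+9 = 18
n=4,m=1: res = 18+4 = 22
n=4,m=2: res = 22+8 = 30
n=4,m=3: res = 30+12 = 42
n=5,m=1: res = 42+5 = 47
n=5,m=2: res = 47+10 = 57
n=5,m=3: res = 57+15 = 72

72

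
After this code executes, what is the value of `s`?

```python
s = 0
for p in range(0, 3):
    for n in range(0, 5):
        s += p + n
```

p=0,n=0: s = 0+0 = 0
p=0,n=1: s = 0+1 = 1
p=0,n=2: s = 1+2 = 3
p=0,n=3: s = 3+3 = 6
p=0,n=4: s = 6+4 = 10
p=1,n=0: s = 10+1 = 11
p=1,n=1: s = 11+2 = 13
p=1,n=2: s = 13+3 = 16
p=1,n=3: s = 16+4 = 20
p=1,n=4: s = 20+5 = 25
p=2,n=0: s = 25+2 = 27
p=2,n=1: s = 27+3 = 30
p=2,n=2: s = 30+4 = 34
p=2,n=3: s = 34+5 = 39
p=2,n=4: s = 39+6 = 45

45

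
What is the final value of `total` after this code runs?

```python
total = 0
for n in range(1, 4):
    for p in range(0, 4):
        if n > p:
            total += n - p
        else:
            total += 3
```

28

n=1,p=0: 1>0, total = 0+1 = 1
n=1,p=1: not 1>1, total = 1+3 = 4
n=1,p=2: not 1>2, total = 4+3 = 7
n=1,p=3: not 1>3, total = 7+3 = 10
n=2,p=0: 2>0, total = 10+2 = 12
n=2,p=1: 2>1, total = 12+1 = 13
n=2,p=2: not 2>2, total = 13+3 = 16
n=2,p=3: not 2>3, total = 16+3 = 19
n=3,p=0: 3>0, total = 19+3 = 22
n=3,p=1: 3>1, total = 22+2 = 24
n=3,p=2: 3>2, total = 24+1 = 25
n=3,p=3: not 3>3, total = 25+3 = 28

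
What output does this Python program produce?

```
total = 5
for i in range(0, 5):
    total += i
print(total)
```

i=0: total = 5+0 = 5
i=1: total = 5+1 = 6
i=2: total = 6+2 = 8
i=3: total = 8+3 = 11
i=4: total = 11+4 = 15

15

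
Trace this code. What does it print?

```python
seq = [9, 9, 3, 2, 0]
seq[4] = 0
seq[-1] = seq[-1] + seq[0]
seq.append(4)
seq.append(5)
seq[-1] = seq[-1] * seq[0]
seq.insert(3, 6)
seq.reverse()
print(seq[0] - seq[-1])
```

seq[4] = 0 → [9, 9, 3, 2, 0]
seq[-1] = seq[-1]+seq[0] = 0+9 = 9 → [9, 9, 3, 2, 9]
append 4 → [9, 9, 3, 2, 9, 4]
append 5 → [9, 9, 3, 2, 9, 4, 5]
seq[-1] = seq[-1]*seq[0] = 5*9 = 45 → [9, 9, 3, 2, 9, 4, 45]
insert 6 at 3 → [9, 9, 3, 6, 2, 9, 4, 45]
reverse → [45, 4, 9, 2, 6, 3, 9, 9]
seq[0]-seq[-1] = 45-9 = 36

36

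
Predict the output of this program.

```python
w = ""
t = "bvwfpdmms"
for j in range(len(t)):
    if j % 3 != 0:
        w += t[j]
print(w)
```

j=0: skip
j=1: add 'v' → 'v'
j=2: add 'w' → 'vw'
j=3: skip
j=4: add 'p' → 'vwp'
j=5: add 'd' → 'vwpd'
j=6: skip
j=7: add 'm' → 'vwpdm'
j=8: add 's' → 'vwpdms'

vwpdms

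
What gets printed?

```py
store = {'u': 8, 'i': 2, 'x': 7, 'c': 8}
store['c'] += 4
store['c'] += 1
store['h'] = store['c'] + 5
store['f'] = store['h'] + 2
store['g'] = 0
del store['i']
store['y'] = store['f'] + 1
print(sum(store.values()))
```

87

store['c'] = 8+4 = 12 → {'u': 8, 'i': 2, 'x': 7, 'c': 12}
store['c'] = 12+1 = 13 → {'u': 8, 'i': 2, 'x': 7, 'c': 13}
store['h'] = store['c']+5 = 18 → {'u': 8, 'i': 2, 'x': 7, 'c': 13, 'h': 18}
store['f'] = store['h']+2 = 20 → {'u': 8, 'i': 2, 'x': 7, 'c': 13, 'h': 18, 'f': 20}
store['g'] = 0 → {'u': 8, 'i': 2, 'x': 7, 'c': 13, 'h': 18, 'f': 20, 'g': 0}
del 'i' → {'u': 8, 'x': 7, 'c': 13, 'h': 18, 'f': 20, 'g': 0}
store['y'] = store['f']+1 = 21 → {'u': 8, 'x': 7, 'c': 13, 'h': 18, 'f': 20, 'g': 0, 'y': 21}
sum of values = 87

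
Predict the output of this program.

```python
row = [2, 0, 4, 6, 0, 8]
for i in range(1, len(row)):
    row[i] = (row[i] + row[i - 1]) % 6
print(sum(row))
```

i=1: row[1] = (0+2)%6 = 2 → [2, 2, 4, 6, 0, 8]
i=2: row[2] = (4+2)%6 = 0 → [2, 2, 0, 6, 0, 8]
i=3: row[3] = (6+0)%6 = 0 → [2, 2, 0, 0, 0, 8]
i=4: row[4] = (0+0)%6 = 0 → [2, 2, 0, 0, 0, 8]
i=5: row[5] = (8+0)%6 = 2 → [2, 2, 0, 0, 0, 2]
sum = 6

6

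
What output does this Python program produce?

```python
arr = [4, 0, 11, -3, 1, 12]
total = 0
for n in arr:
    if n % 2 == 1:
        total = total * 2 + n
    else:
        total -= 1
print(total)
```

n=4: not odd, total = 0-1 = -1
n=0: not odd, total = (-1)-1 = -2
n=11: odd, total = (-2)*2+11 = 7
n=-3: odd, total = 7*2+(-3) = 11
n=1: odd, total = 11*2+1 = 23
n=12: not odd, total = 23-1 = 22

22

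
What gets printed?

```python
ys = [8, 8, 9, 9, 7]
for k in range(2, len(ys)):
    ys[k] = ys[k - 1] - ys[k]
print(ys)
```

k=2: ys[2] = 8-9 = -1 → [8, 8, -1, 9, 7]
k=3: ys[3] = (-1)-9 = -10 → [8, 8, -1, -10, 7]
k=4: ys[4] = (-10)-7 = -17 → [8, 8, -1, -10, -17]

[8, 8, -1, -10, -17]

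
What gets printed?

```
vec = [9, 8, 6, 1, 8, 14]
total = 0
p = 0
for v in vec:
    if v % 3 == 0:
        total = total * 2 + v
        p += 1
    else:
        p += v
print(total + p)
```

v=9: %3==0, total = 0*2+9 = 9; p=1
v=8: not %3==0; p=9
v=6: %3==0, total = 9*2+6 = 24; p=10
v=1: not %3==0; p=11
v=8: not %3==0; p=19
v=14: not %3==0; p=33
total+p = 24+33 = 57

57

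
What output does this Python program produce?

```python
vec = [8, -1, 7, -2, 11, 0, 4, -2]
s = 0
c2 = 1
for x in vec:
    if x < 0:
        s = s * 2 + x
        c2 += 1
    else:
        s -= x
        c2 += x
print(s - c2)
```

x=8: not <0, s = 0-8 = -8; c2=9
x=-1: <0, s = (-8)*2+(-1) = -17; c2=10
x=7: not <0, s = (-17)-7 = -24; c2=17
x=-2: <0, s = (-24)*2+(-2) = -50; c2=18
x=11: not <0, s = (-50)-11 = -61; c2=29
x=0: not <0, s = (-61)-0 = -61; c2=29
x=4: not <0, s = (-61)-4 = -65; c2=33
x=-2: <0, s = (-65)*2+(-2) = -132; c2=34
s-c2 = (-132)-34 = -166

-166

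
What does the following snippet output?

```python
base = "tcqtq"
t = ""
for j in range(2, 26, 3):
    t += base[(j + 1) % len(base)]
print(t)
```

j=2: add base[3]='t' → 't'
j=5: add base[1]='c' → 'tc'
j=8: add base[4]='q' → 'tcq'
j=11: add base[2]='q' → 'tcqq'
j=14: add base[0]='t' → 'tcqqt'
j=17: add base[3]='t' → 'tcqqtt'
j=20: add base[1]='c' → 'tcqqttc'
j=23: add base[4]='q' → 'tcqqttcq'

tcqqttcq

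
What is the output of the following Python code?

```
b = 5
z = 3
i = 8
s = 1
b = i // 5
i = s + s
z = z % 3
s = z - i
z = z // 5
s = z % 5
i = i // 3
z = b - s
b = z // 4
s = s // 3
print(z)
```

1

b = 8//5 = 1
i = 1+1 = 2
z = 3%3 = 0
s = 0-2 = -2
z = 0//5 = 0
s = 0%5 = 0
i = 2//3 = 0
z = 1-0 = 1
b = 1//4 = 0
s = 0//3 = 0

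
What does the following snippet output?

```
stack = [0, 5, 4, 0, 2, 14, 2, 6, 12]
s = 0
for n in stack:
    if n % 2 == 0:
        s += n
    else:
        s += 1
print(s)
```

41

n=0: even, s = 0+0 = 0
n=5: not even, s = 0+1 = 1
n=4: even, s = 1+4 = 5
n=0: even, s = 5+0 = 5
n=2: even, s = 5+2 = 7
n=14: even, s = 7+14 = 21
n=2: even, s = 21+2 = 23
n=6: even, s = 23+6 = 29
n=12: even, s = 29+12 = 41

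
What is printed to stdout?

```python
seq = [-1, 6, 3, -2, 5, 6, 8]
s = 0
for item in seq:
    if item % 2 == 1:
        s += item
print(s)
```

item=-1: odd, s = 0+(-1) = -1
item=6: not odd
item=3: odd, s = (-1)+3 = 2
item=-2: not odd
item=5: odd, s = 2+5 = 7
item=6: not odd
item=8: not odd

7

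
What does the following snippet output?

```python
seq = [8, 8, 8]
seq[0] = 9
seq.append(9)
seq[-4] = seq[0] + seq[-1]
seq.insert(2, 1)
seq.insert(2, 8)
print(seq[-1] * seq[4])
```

seq[0] = 9 → [9, 8, 8]
append 9 → [9, 8, 8, 9]
seq[-4] = seq[0]+seq[-1] = 9+9 = 18 → [18, 8, 8, 9]
insert 1 at 2 → [18, 8, 1, 8, 9]
insert 8 at 2 → [18, 8, 8, 1, 8, 9]
seq[-1]*seq[4] = 9*8 = 72

72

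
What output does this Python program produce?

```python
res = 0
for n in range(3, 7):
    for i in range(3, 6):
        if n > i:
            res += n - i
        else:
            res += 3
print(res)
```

n=3,i=3: not 3>3, res = 0+3 = 3
n=3,i=4: not 3>4, res = 3+3 = 6
n=3,i=5: not 3>5, res = 6+3 = 9
n=4,i=3: 4>3, res = 9+1 = 10
n=4,i=4: not 4>4, res = 10+3 = 13
n=4,i=5: not 4>5, res = 13+3 = 16
n=5,i=3: 5>3, res = 16+2 = 18
n=5,i=4: 5>4, res = 18+1 = 19
n=5,i=5: not 5>5, res = 19+3 = 22
n=6,i=3: 6>3, res = 22+3 = 25
n=6,i=4: 6>4, res = 25+2 = 27
n=6,i=5: 6>5, res = 27+1 = 28

28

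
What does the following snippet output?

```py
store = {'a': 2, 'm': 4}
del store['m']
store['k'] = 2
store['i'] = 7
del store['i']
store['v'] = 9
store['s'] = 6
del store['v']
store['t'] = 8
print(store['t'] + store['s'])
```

14

del 'm' → {'a': 2}
store['k'] = 2 → {'a': 2, 'k': 2}
store['i'] = 7 → {'a': 2, 'k': 2, 'i': 7}
del 'i' → {'a': 2, 'k': 2}
store['v'] = 9 → {'a': 2, 'k': 2, 'v': 9}
store['s'] = 6 → {'a': 2, 'k': 2, 'v': 9, 's': 6}
del 'v' → {'a': 2, 'k': 2, 's': 6}
store['t'] = 8 → {'a': 2, 'k': 2, 's': 6, 't': 8}
store['t']+store['s'] = 8+6 = 14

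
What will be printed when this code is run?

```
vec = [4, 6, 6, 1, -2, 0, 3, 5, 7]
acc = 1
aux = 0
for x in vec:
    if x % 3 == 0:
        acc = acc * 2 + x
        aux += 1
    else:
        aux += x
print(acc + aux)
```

110

x=4: not %3==0; aux=4
x=6: %3==0, acc = 1*2+6 = 8; aux=5
x=6: %3==0, acc = 8*2+6 = 22; aux=6
x=1: not %3==0; aux=7
x=-2: not %3==0; aux=5
x=0: %3==0, acc = 22*2+0 = 44; aux=6
x=3: %3==0, acc = 44*2+3 = 91; aux=7
x=5: not %3==0; aux=12
x=7: not %3==0; aux=19
acc+aux = 91+19 = 110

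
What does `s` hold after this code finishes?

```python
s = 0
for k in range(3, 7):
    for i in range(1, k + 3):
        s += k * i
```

485

k=3,i=1: s = 0+3 = 3
k=3,i=2: s = 3+6 = 9
k=3,i=3: s = 9+9 = 18
k=3,i=4: s = 18+12 = 30
k=3,i=5: s = 30+15 = 45
k=4,i=1: s = 45+4 = 49
k=4,i=2: s = 49+8 = 57
k=4,i=3: s = 57+12 = 69
k=4,i=4: s = 69+16 = 85
k=4,i=5: s = 85+20 = 105
k=4,i=6: s = 105+24 = 129
k=5,i=1: s = 129+5 = 134
k=5,i=2: s = 134+10 = 144
k=5,i=3: s = 144+15 = 159
k=5,i=4: s = 159+20 = 179
k=5,i=5: s = 179+25 = 204
k=5,i=6: s = 204+30 = 234
k=5,i=7: s = 234+35 = 269
k=6,i=1: s = 269+6 = 275
k=6,i=2: s = 275+12 = 287
k=6,i=3: s = 287+18 = 305
k=6,i=4: s = 305+24 = 329
k=6,i=5: s = 329+30 = 359
k=6,i=6: s = 359+36 = 395
k=6,i=7: s = 395+42 = 437
k=6,i=8: s = 437+48 = 485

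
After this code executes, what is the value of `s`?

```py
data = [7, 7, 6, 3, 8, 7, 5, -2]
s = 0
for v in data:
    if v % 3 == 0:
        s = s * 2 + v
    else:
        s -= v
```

-59

v=7: not %3==0, s = 0-7 = -7
v=7: not %3==0, s = (-7)-7 = -14
v=6: %3==0, s = (-14)*2+6 = -22
v=3: %3==0, s = (-22)*2+3 = -41
v=8: not %3==0, s = (-41)-8 = -49
v=7: not %3==0, s = (-49)-7 = -56
v=5: not %3==0, s = (-56)-5 = -61
v=-2: not %3==0, s = (-61)-(-2) = -59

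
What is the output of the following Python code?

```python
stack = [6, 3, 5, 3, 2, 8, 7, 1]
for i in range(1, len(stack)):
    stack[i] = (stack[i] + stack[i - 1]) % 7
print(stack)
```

i=1: stack[1] = (3+6)%7 = 2 → [6, 2, 5, 3, 2, 8, 7, 1]
i=2: stack[2] = (5+2)%7 = 0 → [6, 2, 0, 3, 2, 8, 7, 1]
i=3: stack[3] = (3+0)%7 = 3 → [6, 2, 0, 3, 2, 8, 7, 1]
i=4: stack[4] = (2+3)%7 = 5 → [6, 2, 0, 3, 5, 8, 7, 1]
i=5: stack[5] = (8+5)%7 = 6 → [6, 2, 0, 3, 5, 6, 7, 1]
i=6: stack[6] = (7+6)%7 = 6 → [6, 2, 0, 3, 5, 6, 6, 1]
i=7: stack[7] = (1+6)%7 = 0 → [6, 2, 0, 3, 5, 6, 6, 0]

[6, 2, 0, 3, 5, 6, 6, 0]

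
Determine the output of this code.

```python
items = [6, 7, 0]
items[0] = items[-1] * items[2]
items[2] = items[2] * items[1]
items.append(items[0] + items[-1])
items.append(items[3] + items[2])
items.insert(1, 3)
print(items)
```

[0, 3, 7, 0, 0, 0]

items[0] = items[-1]*items[2] = 0*0 = 0 → [0, 7, 0]
items[2] = items[2]*items[1] = 0*7 = 0 → [0, 7, 0]
append items[0]+items[-1] = 0+0 = 0 → [0, 7, 0, 0]
append items[3]+items[2] = 0+0 = 0 → [0, 7, 0, 0, 0]
insert 3 at 1 → [0, 3, 7, 0, 0, 0]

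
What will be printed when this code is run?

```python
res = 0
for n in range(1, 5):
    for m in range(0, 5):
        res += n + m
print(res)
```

n=1,m=0: res = 0+1 = 1
n=1,m=1: res = 1+2 = 3
n=1,m=2: res = 3+3 = 6
n=1,m=3: res = 6+4 = 10
n=1,m=4: res = 10+5 = 15
n=2,m=0: res = 15+2 = 17
n=2,m=1: res = 17+3 = 20
n=2,m=2: res = 20+4 = 24
n=2,m=3: res = 24+5 = 29
n=2,m=4: res = 29+6 = 35
n=3,m=0: res = 35+3 = 38
n=3,m=1: res = 38+4 = 42
n=3,m=2: res = 42+5 = 47
n=3,m=3: res = 47+6 = 53
n=3,m=4: res = 53+7 = 60
n=4,m=0: res = 60+4 = 64
n=4,m=1: res = 64+5 = 69
n=4,m=2: res = 69+6 = 75
n=4,m=3: res = 75+7 = 82
n=4,m=4: res = 82+8 = 90

90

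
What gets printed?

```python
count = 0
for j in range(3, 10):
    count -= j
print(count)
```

j=3: count = 0-3 = -3
j=4: count = (-3)-4 = -7
j=5: count = (-7)-5 = -12
j=6: count = (-12)-6 = -18
j=7: count = (-18)-7 = -25
j=8: count = (-25)-8 = -33
j=9: count = (-33)-9 = -42

-42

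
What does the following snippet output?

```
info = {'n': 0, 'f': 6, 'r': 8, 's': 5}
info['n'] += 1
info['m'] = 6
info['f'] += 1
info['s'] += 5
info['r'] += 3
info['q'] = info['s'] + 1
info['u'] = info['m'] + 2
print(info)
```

info['n'] = 0+1 = 1 → {'n': 1, 'f': 6, 'r': 8, 's': 5}
info['m'] = 6 → {'n': 1, 'f': 6, 'r': 8, 's': 5, 'm': 6}
info['f'] = 6+1 = 7 → {'n': 1, 'f': 7, 'r': 8, 's': 5, 'm': 6}
info['s'] = 5+5 = 10 → {'n': 1, 'f': 7, 'r': 8, 's': 10, 'm': 6}
info['r'] = 8+3 = 11 → {'n': 1, 'f': 7, 'r': 11, 's': 10, 'm': 6}
info['q'] = info['s']+1 = 11 → {'n': 1, 'f': 7, 'r': 11, 's': 10, 'm': 6, 'q': 11}
info['u'] = info['m']+2 = 8 → {'n': 1, 'f': 7, 'r': 11, 's': 10, 'm': 6, 'q': 11, 'u': 8}

{'n': 1, 'f': 7, 'r': 11, 's': 10, 'm': 6, 'q': 11, 'u': 8}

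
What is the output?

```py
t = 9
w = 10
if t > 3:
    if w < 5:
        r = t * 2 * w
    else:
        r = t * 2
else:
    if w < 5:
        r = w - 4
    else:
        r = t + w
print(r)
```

18

t=9, w=10
t > 3 is True; w < 5 is False
→ r = t * 2 = 18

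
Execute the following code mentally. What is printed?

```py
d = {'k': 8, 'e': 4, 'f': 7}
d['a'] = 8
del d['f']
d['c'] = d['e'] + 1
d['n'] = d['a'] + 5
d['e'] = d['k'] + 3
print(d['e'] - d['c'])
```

d['a'] = 8 → {'k': 8, 'e': 4, 'f': 7, 'a': 8}
del 'f' → {'k': 8, 'e': 4, 'a': 8}
d['c'] = d['e']+1 = 5 → {'k': 8, 'e': 4, 'a': 8, 'c': 5}
d['n'] = d['a']+5 = 13 → {'k': 8, 'e': 4, 'a': 8, 'c': 5, 'n': 13}
d['e'] = d['k']+3 = 11 → {'k': 8, 'e': 11, 'a': 8, 'c': 5, 'n': 13}
d['e']-d['c'] = 11-5 = 6

6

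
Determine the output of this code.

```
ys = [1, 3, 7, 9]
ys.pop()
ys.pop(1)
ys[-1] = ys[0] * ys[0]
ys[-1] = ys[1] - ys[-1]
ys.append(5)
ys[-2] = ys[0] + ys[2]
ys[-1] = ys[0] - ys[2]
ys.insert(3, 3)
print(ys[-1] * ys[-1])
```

pop() removes 9 → [1, 3, 7]
pop(1) removes 3 → [1, 7]
ys[-1] = ys[0]*ys[0] = 1*1 = 1 → [1, 1]
ys[-1] = ys[1]-ys[-1] = 1-1 = 0 → [1, 0]
append 5 → [1, 0, 5]
ys[-2] = ys[0]+ys[2] = 1+5 = 6 → [1, 6, 5]
ys[-1] = ys[0]-ys[2] = 1-5 = -4 → [1, 6, -4]
insert 3 at 3 → [1, 6, -4, 3]
ys[-1]*ys[-1] = 3*3 = 9

9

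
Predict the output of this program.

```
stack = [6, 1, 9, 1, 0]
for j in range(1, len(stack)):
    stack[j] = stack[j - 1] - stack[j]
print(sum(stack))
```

j=1: stack[1] = 6-1 = 5 → [6, 5, 9, 1, 0]
j=2: stack[2] = 5-9 = -4 → [6, 5, -4, 1, 0]
j=3: stack[3] = (-4)-1 = -5 → [6, 5, -4, -5, 0]
j=4: stack[4] = (-5)-0 = -5 → [6, 5, -4, -5, -5]
sum = -3

-3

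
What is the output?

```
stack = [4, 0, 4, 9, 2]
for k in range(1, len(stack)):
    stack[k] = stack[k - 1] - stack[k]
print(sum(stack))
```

k=1: stack[1] = 4-0 = 4 → [4, 4, 4, 9, 2]
k=2: stack[2] = 4-4 = 0 → [4, 4, 0, 9, 2]
k=3: stack[3] = 0-9 = -9 → [4, 4, 0, -9, 2]
k=4: stack[4] = (-9)-2 = -11 → [4, 4, 0, -9, -11]
sum = -12

-12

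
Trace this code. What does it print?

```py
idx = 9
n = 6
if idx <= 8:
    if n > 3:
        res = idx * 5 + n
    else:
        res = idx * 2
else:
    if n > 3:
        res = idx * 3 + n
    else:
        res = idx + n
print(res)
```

33

idx=9, n=6
idx <= 8 is False; n > 3 is True
→ res = idx * 3 + n = 33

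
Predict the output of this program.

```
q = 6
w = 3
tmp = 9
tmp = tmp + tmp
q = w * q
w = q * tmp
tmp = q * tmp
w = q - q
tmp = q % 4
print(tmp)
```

2

tmp = 9+9 = 18
q = 3*6 = 18
w = 18*18 = 324
tmp = 18*18 = 324
w = 18-18 = 0
tmp = 18%4 = 2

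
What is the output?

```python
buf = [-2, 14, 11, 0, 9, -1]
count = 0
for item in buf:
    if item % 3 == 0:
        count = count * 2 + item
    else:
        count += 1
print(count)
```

item=-2: not %3==0, count = 0+1 = 1
item=14: not %3==0, count = 1+1 = 2
item=11: not %3==0, count = 2+1 = 3
item=0: %3==0, count = 3*2+0 = 6
item=9: %3==0, count = 6*2+9 = 21
item=-1: not %3==0, count = 21+1 = 22

22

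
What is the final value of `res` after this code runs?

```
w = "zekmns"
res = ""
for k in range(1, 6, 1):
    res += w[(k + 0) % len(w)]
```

k=1: add w[1]='e' → 'e'
k=2: add w[2]='k' → 'ek'
k=3: add w[3]='m' → 'ekm'
k=4: add w[4]='n' → 'ekmn'
k=5: add w[5]='s' → 'ekmns'

'ekmns'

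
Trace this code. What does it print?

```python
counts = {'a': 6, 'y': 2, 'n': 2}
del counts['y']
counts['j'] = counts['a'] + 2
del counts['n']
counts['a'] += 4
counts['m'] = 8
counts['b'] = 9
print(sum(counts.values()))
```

del 'y' → {'a': 6, 'n': 2}
counts['j'] = counts['a']+2 = 8 → {'a': 6, 'n': 2, 'j': 8}
del 'n' → {'a': 6, 'j': 8}
counts['a'] = 6+4 = 10 → {'a': 10, 'j': 8}
counts['m'] = 8 → {'a': 10, 'j': 8, 'm': 8}
counts['b'] = 9 → {'a': 10, 'j': 8, 'm': 8, 'b': 9}
sum of values = 35

35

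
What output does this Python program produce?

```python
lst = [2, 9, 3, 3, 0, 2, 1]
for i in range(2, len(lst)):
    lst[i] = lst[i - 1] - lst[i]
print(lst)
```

i=2: lst[2] = 9-3 = 6 → [2, 9, 6, 3, 0, 2, 1]
i=3: lst[3] = 6-3 = 3 → [2, 9, 6, 3, 0, 2, 1]
i=4: lst[4] = 3-0 = 3 → [2, 9, 6, 3, 3, 2, 1]
i=5: lst[5] = 3-2 = 1 → [2, 9, 6, 3, 3, 1, 1]
i=6: lst[6] = 1-1 = 0 → [2, 9, 6, 3, 3, 1, 0]

[2, 9, 6, 3, 3, 1, 0]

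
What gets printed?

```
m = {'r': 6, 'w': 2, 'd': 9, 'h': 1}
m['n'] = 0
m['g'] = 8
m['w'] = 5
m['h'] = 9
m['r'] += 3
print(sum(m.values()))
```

m['n'] = 0 → {'r': 6, 'w': 2, 'd': 9, 'h': 1, 'n': 0}
m['g'] = 8 → {'r': 6, 'w': 2, 'd': 9, 'h': 1, 'n': 0, 'g': 8}
m['w'] = 5 → {'r': 6, 'w': 5, 'd': 9, 'h': 1, 'n': 0, 'g': 8}
m['h'] = 9 → {'r': 6, 'w': 5, 'd': 9, 'h': 9, 'n': 0, 'g': 8}
m['r'] = 6+3 = 9 → {'r': 9, 'w': 5, 'd': 9, 'h': 9, 'n': 0, 'g': 8}
sum of values = 40

40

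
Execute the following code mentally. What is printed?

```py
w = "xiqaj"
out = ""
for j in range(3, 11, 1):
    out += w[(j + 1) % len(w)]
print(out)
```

j=3: add w[4]='j' → 'j'
j=4: add w[0]='x' → 'jx'
j=5: add w[1]='i' → 'jxi'
j=6: add w[2]='q' → 'jxiq'
j=7: add w[3]='a' → 'jxiqa'
j=8: add w[4]='j' → 'jxiqaj'
j=9: add w[0]='x' → 'jxiqajx'
j=10: add w[1]='i' → 'jxiqajxi'

jxiqajxi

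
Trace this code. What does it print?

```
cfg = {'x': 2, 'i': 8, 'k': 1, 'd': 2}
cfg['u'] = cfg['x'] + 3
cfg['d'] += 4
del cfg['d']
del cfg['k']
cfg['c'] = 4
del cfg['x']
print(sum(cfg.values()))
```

cfg['u'] = cfg['x']+3 = 5 → {'x': 2, 'i': 8, 'k': 1, 'd': 2, 'u': 5}
cfg['d'] = 2+4 = 6 → {'x': 2, 'i': 8, 'k': 1, 'd': 6, 'u': 5}
del 'd' → {'x': 2, 'i': 8, 'k': 1, 'u': 5}
del 'k' → {'x': 2, 'i': 8, 'u': 5}
cfg['c'] = 4 → {'x': 2, 'i': 8, 'u': 5, 'c': 4}
del 'x' → {'i': 8, 'u': 5, 'c': 4}
sum of values = 17

17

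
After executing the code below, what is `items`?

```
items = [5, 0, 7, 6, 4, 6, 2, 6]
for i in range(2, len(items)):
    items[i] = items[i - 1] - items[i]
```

i=2: items[2] = 0-7 = -7 → [5, 0, -7, 6, 4, 6, 2, 6]
i=3: items[3] = (-7)-6 = -13 → [5, 0, -7, -13, 4, 6, 2, 6]
i=4: items[4] = (-13)-4 = -17 → [5, 0, -7, -13, -17, 6, 2, 6]
i=5: items[5] = (-17)-6 = -23 → [5, 0, -7, -13, -17, -23, 2, 6]
i=6: items[6] = (-23)-2 = -25 → [5, 0, -7, -13, -17, -23, -25, 6]
i=7: items[7] = (-25)-6 = -31 → [5, 0, -7, -13, -17, -23, -25, -31]

[5, 0, -7, -13, -17, -23, -25, -31]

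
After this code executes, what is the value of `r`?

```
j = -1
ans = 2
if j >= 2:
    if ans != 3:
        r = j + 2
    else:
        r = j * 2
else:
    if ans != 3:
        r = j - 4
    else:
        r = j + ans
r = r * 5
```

j=-1, ans=2
j >= 2 is False; ans != 3 is True
→ r = j - 4 = -5
r = (-5)*5 = -25

-25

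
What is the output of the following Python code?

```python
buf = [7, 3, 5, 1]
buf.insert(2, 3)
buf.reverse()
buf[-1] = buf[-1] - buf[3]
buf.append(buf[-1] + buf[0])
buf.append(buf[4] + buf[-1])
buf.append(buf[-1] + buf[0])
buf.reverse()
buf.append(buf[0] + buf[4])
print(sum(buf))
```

insert 3 at 2 → [7, 3, 3, 5, 1]
reverse → [1, 5, 3, 3, 7]
buf[-1] = buf[-1]-buf[3] = 7-3 = 4 → [1, 5, 3, 3, 4]
append buf[-1]+buf[0] = 4+1 = 5 → [1, 5, 3, 3, 4, 5]
append buf[4]+buf[-1] = 4+5 = 9 → [1, 5, 3, 3, 4, 5, 9]
append buf[-1]+buf[0] = 9+1 = 10 → [1, 5, 3, 3, 4, 5, 9, 10]
reverse → [10, 9, 5, 4, 3, 3, 5, 1]
append buf[0]+buf[4] = 10+3 = 13 → [10, 9, 5, 4, 3, 3, 5, 1, 13]
sum = 53

53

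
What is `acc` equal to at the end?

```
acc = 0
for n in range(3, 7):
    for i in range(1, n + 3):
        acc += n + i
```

222

n=3,i=1: acc = 0+4 = 4
n=3,i=2: acc = 4+5 = 9
n=3,i=3: acc = 9+6 = 15
n=3,i=4: acc = 15+7 = 22
n=3,i=5: acc = 22+8 = 30
n=4,i=1: acc = 30+5 = 35
n=4,i=2: acc = 35+6 = 41
n=4,i=3: acc = 41+7 = 48
n=4,i=4: acc = 48+8 = 56
n=4,i=5: acc = 56+9 = 65
n=4,i=6: acc = 65+10 = 75
n=5,i=1: acc = 75+6 = 81
n=5,i=2: acc = 81+7 = 88
n=5,i=3: acc = 88+8 = 96
n=5,i=4: acc = 96+9 = 105
n=5,i=5: acc = 105+10 = 115
n=5,i=6: acc = 115+11 = 126
n=5,i=7: acc = 126+12 = 138
n=6,i=1: acc = 138+7 = 145
n=6,i=2: acc = 145+8 = 153
n=6,i=3: acc = 153+9 = 162
n=6,i=4: acc = 162+10 = 172
n=6,i=5: acc = 172+11 = 183
n=6,i=6: acc = 183+12 = 195
n=6,i=7: acc = 195+13 = 208
n=6,i=8: acc = 208+14 = 222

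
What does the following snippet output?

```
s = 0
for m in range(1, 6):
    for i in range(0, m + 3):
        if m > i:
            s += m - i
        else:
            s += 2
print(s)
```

m=1,i=0: 1>0, s = 0+1 = 1
m=1,i=1: not 1>1, s = 1+2 = 3
m=1,i=2: not 1>2, s = 3+2 = 5
m=1,i=3: not 1>3, s = 5+2 = 7
m=2,i=0: 2>0, s = 7+2 = 9
m=2,i=1: 2>1, s = 9+1 = 10
m=2,i=2: not 2>2, s = 10+2 = 12
m=2,i=3: not 2>3, s = 12+2 = 14
m=2,i=4: not 2>4, s = 14+2 = 16
m=3,i=0: 3>0, s = 16+3 = 19
m=3,i=1: 3>1, s = 19+2 = 21
m=3,i=2: 3>2, s = 21+1 = 22
m=3,i=3: not 3>3, s = 22+2 = 24
m=3,i=4: not 3>4, s = 24+2 = 26
m=3,i=5: not 3>5, s = 26+2 = 28
m=4,i=0: 4>0, s = 28+4 = 32
m=4,i=1: 4>1, s = 32+3 = 35
m=4,i=2: 4>2, s = 35+2 = 37
m=4,i=3: 4>3, s = 37+1 = 38
m=4,i=4: not 4>4, s = 38+2 = 40
m=4,i=5: not 4>5, s = 40+2 = 42
m=4,i=6: not 4>6, s = 42+2 = 44
m=5,i=0: 5>0, s = 44+5 = 49
m=5,i=1: 5>1, s = 49+4 = 53
m=5,i=2: 5>2, s = 53+3 = 56
m=5,i=3: 5>3, s = 56+2 = 58
m=5,i=4: 5>4, s = 58+1 = 59
m=5,i=5: not 5>5, s = 59+2 = 61
m=5,i=6: not 5>6, s = 61+2 = 63
m=5,i=7: not 5>7, s = 63+2 = 65

65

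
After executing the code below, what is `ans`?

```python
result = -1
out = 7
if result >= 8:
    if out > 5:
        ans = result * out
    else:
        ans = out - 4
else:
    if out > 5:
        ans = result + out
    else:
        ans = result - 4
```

6

result=-1, out=7
result >= 8 is False; out > 5 is True
→ ans = result + out = 6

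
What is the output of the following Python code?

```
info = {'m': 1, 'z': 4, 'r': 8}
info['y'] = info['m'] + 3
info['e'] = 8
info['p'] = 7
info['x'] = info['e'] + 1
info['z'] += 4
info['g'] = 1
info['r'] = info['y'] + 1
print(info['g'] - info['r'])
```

-4

info['y'] = info['m']+3 = 4 → {'m': 1, 'z': 4, 'r': 8, 'y': 4}
info['e'] = 8 → {'m': 1, 'z': 4, 'r': 8, 'y': 4, 'e': 8}
info['p'] = 7 → {'m': 1, 'z': 4, 'r': 8, 'y': 4, 'e': 8, 'p': 7}
info['x'] = info['e']+1 = 9 → {'m': 1, 'z': 4, 'r': 8, 'y': 4, 'e': 8, 'p': 7, 'x': 9}
info['z'] = 4+4 = 8 → {'m': 1, 'z': 8, 'r': 8, 'y': 4, 'e': 8, 'p': 7, 'x': 9}
info['g'] = 1 → {'m': 1, 'z': 8, 'r': 8, 'y': 4, 'e': 8, 'p': 7, 'x': 9, 'g': 1}
info['r'] = info['y']+1 = 5 → {'m': 1, 'z': 8, 'r': 5, 'y': 4, 'e': 8, 'p': 7, 'x': 9, 'g': 1}
info['g']-info['r'] = 1-5 = -4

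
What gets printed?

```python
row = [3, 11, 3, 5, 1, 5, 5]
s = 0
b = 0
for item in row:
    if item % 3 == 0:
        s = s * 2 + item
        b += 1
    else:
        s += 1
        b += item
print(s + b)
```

item=3: %3==0, s = 0*2+3 = 3; b=1
item=11: not %3==0, s = 3+1 = 4; b=12
item=3: %3==0, s = 4*2+3 = 11; b=13
item=5: not %3==0, s = 11+1 = 12; b=18
item=1: not %3==0, s = 12+1 = 13; b=19
item=5: not %3==0, s = 13+1 = 14; b=24
item=5: not %3==0, s = 14+1 = 15; b=29
s+b = 15+29 = 44

44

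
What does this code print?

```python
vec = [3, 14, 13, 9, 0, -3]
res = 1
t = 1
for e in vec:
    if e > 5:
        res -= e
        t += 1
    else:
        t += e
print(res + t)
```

e=3: not >5; t=4
e=14: >5, res = 1-14 = -13; t=5
e=13: >5, res = (-13)-13 = -26; t=6
e=9: >5, res = (-26)-9 = -35; t=7
e=0: not >5; t=7
e=-3: not >5; t=4
res+t = (-35)+4 = -31

-31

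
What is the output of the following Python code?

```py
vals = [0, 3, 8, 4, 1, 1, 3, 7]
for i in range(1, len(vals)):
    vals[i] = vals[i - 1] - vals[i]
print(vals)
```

[0, -3, -11, -15, -16, -17, -20, -27]

i=1: vals[1] = 0-3 = -3 → [0, -3, 8, 4, 1, 1, 3, 7]
i=2: vals[2] = (-3)-8 = -11 → [0, -3, -11, 4, 1, 1, 3, 7]
i=3: vals[3] = (-11)-4 = -15 → [0, -3, -11, -15, 1, 1, 3, 7]
i=4: vals[4] = (-15)-1 = -16 → [0, -3, -11, -15, -16, 1, 3, 7]
i=5: vals[5] = (-16)-1 = -17 → [0, -3, -11, -15, -16, -17, 3, 7]
i=6: vals[6] = (-17)-3 = -20 → [0, -3, -11, -15, -16, -17, -20, 7]
i=7: vals[7] = (-20)-7 = -27 → [0, -3, -11, -15, -16, -17, -20, -27]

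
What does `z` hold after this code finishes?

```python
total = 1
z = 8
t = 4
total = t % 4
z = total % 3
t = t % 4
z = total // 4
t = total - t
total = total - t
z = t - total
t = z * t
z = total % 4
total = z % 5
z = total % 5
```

0

total = 4%4 = 0
z = 0%3 = 0
t = 4%4 = 0
z = 0//4 = 0
t = 0-0 = 0
total = 0-0 = 0
z = 0-0 = 0
t = 0*0 = 0
z = 0%4 = 0
total = 0%5 = 0
z = 0%5 = 0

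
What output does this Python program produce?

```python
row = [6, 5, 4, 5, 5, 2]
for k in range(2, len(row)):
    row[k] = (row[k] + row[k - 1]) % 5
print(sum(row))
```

24

k=2: row[2] = (4+5)%5 = 4 → [6, 5, 4, 5, 5, 2]
k=3: row[3] = (5+4)%5 = 4 → [6, 5, 4, 4, 5, 2]
k=4: row[4] = (5+4)%5 = 4 → [6, 5, 4, 4, 4, 2]
k=5: row[5] = (2+4)%5 = 1 → [6, 5, 4, 4, 4, 1]
sum = 24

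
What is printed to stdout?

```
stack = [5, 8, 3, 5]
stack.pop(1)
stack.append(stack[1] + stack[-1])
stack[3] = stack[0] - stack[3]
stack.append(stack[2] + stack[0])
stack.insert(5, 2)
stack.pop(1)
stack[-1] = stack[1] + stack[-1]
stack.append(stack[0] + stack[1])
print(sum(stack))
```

pop(1) removes 8 → [5, 3, 5]
append stack[1]+stack[-1] = 3+5 = 8 → [5, 3, 5, 8]
stack[3] = stack[0]-stack[3] = 5-8 = -3 → [5, 3, 5, -3]
append stack[2]+stack[0] = 5+5 = 10 → [5, 3, 5, -3, 10]
insert 2 at 5 → [5, 3, 5, -3, 10, 2]
pop(1) removes 3 → [5, 5, -3, 10, 2]
stack[-1] = stack[1]+stack[-1] = 5+2 = 7 → [5, 5, -3, 10, 7]
append stack[0]+stack[1] = 5+5 = 10 → [5, 5, -3, 10, 7, 10]
sum = 34

34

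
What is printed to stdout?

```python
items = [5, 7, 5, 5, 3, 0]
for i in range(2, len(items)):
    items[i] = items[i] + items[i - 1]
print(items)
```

i=2: items[2] = 5+7 = 12 → [5, 7, 12, 5, 3, 0]
i=3: items[3] = 5+12 = 17 → [5, 7, 12, 17, 3, 0]
i=4: items[4] = 3+17 = 20 → [5, 7, 12, 17, 20, 0]
i=5: items[5] = 0+20 = 20 → [5, 7, 12, 17, 20, 20]

[5, 7, 12, 17, 20, 20]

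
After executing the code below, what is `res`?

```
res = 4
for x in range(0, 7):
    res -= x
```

x=0: res = 4-0 = 4
x=1: res = 4-1 = 3
x=2: res = 3-2 = 1
x=3: res = 1-3 = -2
x=4: res = (-2)-4 = -6
x=5: res = (-6)-5 = -11
x=6: res = (-11)-6 = -17

-17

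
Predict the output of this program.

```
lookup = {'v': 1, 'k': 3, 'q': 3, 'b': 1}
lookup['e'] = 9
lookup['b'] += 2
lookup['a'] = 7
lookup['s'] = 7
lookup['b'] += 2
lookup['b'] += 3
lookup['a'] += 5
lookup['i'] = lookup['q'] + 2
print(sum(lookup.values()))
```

lookup['e'] = 9 → {'v': 1, 'k': 3, 'q': 3, 'b': 1, 'e': 9}
lookup['b'] = 1+2 = 3 → {'v': 1, 'k': 3, 'q': 3, 'b': 3, 'e': 9}
lookup['a'] = 7 → {'v': 1, 'k': 3, 'q': 3, 'b': 3, 'e': 9, 'a': 7}
lookup['s'] = 7 → {'v': 1, 'k': 3, 'q': 3, 'b': 3, 'e': 9, 'a': 7, 's': 7}
lookup['b'] = 3+2 = 5 → {'v': 1, 'k': 3, 'q': 3, 'b': 5, 'e': 9, 'a': 7, 's': 7}
lookup['b'] = 5+3 = 8 → {'v': 1, 'k': 3, 'q': 3, 'b': 8, 'e': 9, 'a': 7, 's': 7}
lookup['a'] = 7+5 = 12 → {'v': 1, 'k': 3, 'q': 3, 'b': 8, 'e': 9, 'a': 12, 's': 7}
lookup['i'] = lookup['q']+2 = 5 → {'v': 1, 'k': 3, 'q': 3, 'b': 8, 'e': 9, 'a': 12, 's': 7, 'i': 5}
sum of values = 48

48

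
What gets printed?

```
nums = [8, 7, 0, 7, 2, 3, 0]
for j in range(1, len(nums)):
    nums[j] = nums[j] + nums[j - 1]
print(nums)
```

j=1: nums[1] = 7+8 = 15 → [8, 15, 0, 7, 2, 3, 0]
j=2: nums[2] = 0+15 = 15 → [8, 15, 15, 7, 2, 3, 0]
j=3: nums[3] = 7+15 = 22 → [8, 15, 15, 22, 2, 3, 0]
j=4: nums[4] = 2+22 = 24 → [8, 15, 15, 22, 24, 3, 0]
j=5: nums[5] = 3+24 = 27 → [8, 15, 15, 22, 24, 27, 0]
j=6: nums[6] = 0+27 = 27 → [8, 15, 15, 22, 24, 27, 27]

[8, 15, 15, 22, 24, 27, 27]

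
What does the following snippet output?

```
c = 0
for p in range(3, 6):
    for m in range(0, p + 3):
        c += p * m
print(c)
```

269

p=3,m=0: c = 0+0 = 0
p=3,m=1: c = 0+3 = 3
p=3,m=2: c = 3+6 = 9
p=3,m=3: c = 9+9 = 18
p=3,m=4: c = 18+12 = 30
p=3,m=5: c = 30+15 = 45
p=4,m=0: c = 45+0 = 45
p=4,m=1: c = 45+4 = 49
p=4,m=2: c = 49+8 = 57
p=4,m=3: c = 57+12 = 69
p=4,m=4: c = 69+16 = 85
p=4,m=5: c = 85+20 = 105
p=4,m=6: c = 105+24 = 129
p=5,m=0: c = 129+0 = 129
p=5,m=1: c = 129+5 = 134
p=5,m=2: c = 134+10 = 144
p=5,m=3: c = 144+15 = 159
p=5,m=4: c = 159+20 = 179
p=5,m=5: c = 179+25 = 204
p=5,m=6: c = 204+30 = 234
p=5,m=7: c = 234+35 = 269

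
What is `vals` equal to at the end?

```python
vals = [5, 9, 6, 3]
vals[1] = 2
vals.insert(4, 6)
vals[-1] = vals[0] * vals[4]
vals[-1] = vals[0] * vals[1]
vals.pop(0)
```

vals[1] = 2 → [5, 2, 6, 3]
insert 6 at 4 → [5, 2, 6, 3, 6]
vals[-1] = vals[0]*vals[4] = 5*6 = 30 → [5, 2, 6, 3, 30]
vals[-1] = vals[0]*vals[1] = 5*2 = 10 → [5, 2, 6, 3, 10]
pop(0) removes 5 → [2, 6, 3, 10]

[2, 6, 3, 10]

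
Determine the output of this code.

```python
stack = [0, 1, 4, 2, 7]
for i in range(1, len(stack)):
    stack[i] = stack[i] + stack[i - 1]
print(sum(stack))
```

i=1: stack[1] = 1+0 = 1 → [0, 1, 4, 2, 7]
i=2: stack[2] = 4+1 = 5 → [0, 1, 5, 2, 7]
i=3: stack[3] = 2+5 = 7 → [0, 1, 5, 7, 7]
i=4: stack[4] = 7+7 = 14 → [0, 1, 5, 7, 14]
sum = 27

27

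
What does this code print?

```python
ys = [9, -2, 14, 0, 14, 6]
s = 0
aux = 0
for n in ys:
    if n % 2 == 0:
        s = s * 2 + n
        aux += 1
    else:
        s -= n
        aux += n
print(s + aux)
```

-160

n=9: not even, s = 0-9 = -9; aux=9
n=-2: even, s = (-9)*2+(-2) = -20; aux=10
n=14: even, s = (-20)*2+14 = -26; aux=11
n=0: even, s = (-26)*2+0 = -52; aux=12
n=14: even, s = (-52)*2+14 = -90; aux=13
n=6: even, s = (-90)*2+6 = -174; aux=14
s+aux = (-174)+14 = -160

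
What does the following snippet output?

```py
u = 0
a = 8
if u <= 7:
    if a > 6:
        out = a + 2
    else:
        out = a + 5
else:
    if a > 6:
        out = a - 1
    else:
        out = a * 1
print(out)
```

10

u=0, a=8
u <= 7 is True; a > 6 is True
→ out = a + 2 = 10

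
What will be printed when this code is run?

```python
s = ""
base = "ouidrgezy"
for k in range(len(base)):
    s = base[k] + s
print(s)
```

k=0: prepend 'o' → 'o'
k=1: prepend 'u' → 'uo'
k=2: prepend 'i' → 'iuo'
k=3: prepend 'd' → 'diuo'
k=4: prepend 'r' → 'rdiuo'
k=5: prepend 'g' → 'grdiuo'
k=6: prepend 'e' → 'egrdiuo'
k=7: prepend 'z' → 'zegrdiuo'
k=8: prepend 'y' → 'yzegrdiuo'

yzegrdiuo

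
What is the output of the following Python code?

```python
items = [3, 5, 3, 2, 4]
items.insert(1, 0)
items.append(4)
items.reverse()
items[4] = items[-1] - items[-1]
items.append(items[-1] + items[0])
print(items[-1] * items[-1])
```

insert 0 at 1 → [3, 0, 5, 3, 2, 4]
append 4 → [3, 0, 5, 3, 2, 4, 4]
reverse → [4, 4, 2, 3, 5, 0, 3]
items[4] = items[-1]-items[-1] = 3-3 = 0 → [4, 4, 2, 3, 0, 0, 3]
append items[-1]+items[0] = 3+4 = 7 → [4, 4, 2, 3, 0, 0, 3, 7]
items[-1]*items[-1] = 7*7 = 49

49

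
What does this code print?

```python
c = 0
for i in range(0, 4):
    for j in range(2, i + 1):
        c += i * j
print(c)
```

19

i=2,j=2: c = 0+4 = 4
i=3,j=2: c = 4+6 = 10
i=3,j=3: c = 10+9 = 19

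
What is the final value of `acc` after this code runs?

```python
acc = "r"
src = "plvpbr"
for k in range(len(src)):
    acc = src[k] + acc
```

k=0: prepend 'p' → 'pr'
k=1: prepend 'l' → 'lpr'
k=2: prepend 'v' → 'vlpr'
k=3: prepend 'p' → 'pvlpr'
k=4: prepend 'b' → 'bpvlpr'
k=5: prepend 'r' → 'rbpvlpr'

'rbpvlpr'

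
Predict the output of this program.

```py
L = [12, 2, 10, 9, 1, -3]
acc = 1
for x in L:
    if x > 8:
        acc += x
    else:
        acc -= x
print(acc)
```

x=12: >8, acc = 1+12 = 13
x=2: not >8, acc = 13-2 = 11
x=10: >8, acc = 11+10 = 21
x=9: >8, acc = 21+9 = 30
x=1: not >8, acc = 30-1 = 29
x=-3: not >8, acc = 29-(-3) = 32

32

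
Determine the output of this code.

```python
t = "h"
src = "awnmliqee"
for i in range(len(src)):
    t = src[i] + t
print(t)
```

eeqilmnwah

i=0: prepend 'a' → 'ah'
i=1: prepend 'w' → 'wah'
i=2: prepend 'n' → 'nwah'
i=3: prepend 'm' → 'mnwah'
i=4: prepend 'l' → 'lmnwah'
i=5: prepend 'i' → 'ilmnwah'
i=6: prepend 'q' → 'qilmnwah'
i=7: prepend 'e' → 'eqilmnwah'
i=8: prepend 'e' → 'eeqilmnwah'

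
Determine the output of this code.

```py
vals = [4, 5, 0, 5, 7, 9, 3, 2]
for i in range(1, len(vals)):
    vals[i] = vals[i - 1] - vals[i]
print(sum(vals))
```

-91

i=1: vals[1] = 4-5 = -1 → [4, -1, 0, 5, 7, 9, 3, 2]
i=2: vals[2] = (-1)-0 = -1 → [4, -1, -1, 5, 7, 9, 3, 2]
i=3: vals[3] = (-1)-5 = -6 → [4, -1, -1, -6, 7, 9, 3, 2]
i=4: vals[4] = (-6)-7 = -13 → [4, -1, -1, -6, -13, 9, 3, 2]
i=5: vals[5] = (-13)-9 = -22 → [4, -1, -1, -6, -13, -22, 3, 2]
i=6: vals[6] = (-22)-3 = -25 → [4, -1, -1, -6, -13, -22, -25, 2]
i=7: vals[7] = (-25)-2 = -27 → [4, -1, -1, -6, -13, -22, -25, -27]
sum = -91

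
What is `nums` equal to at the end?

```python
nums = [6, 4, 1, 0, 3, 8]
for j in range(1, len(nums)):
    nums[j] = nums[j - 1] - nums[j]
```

j=1: nums[1] = 6-4 = 2 → [6, 2, 1, 0, 3, 8]
j=2: nums[2] = 2-1 = 1 → [6, 2, 1, 0, 3, 8]
j=3: nums[3] = 1-0 = 1 → [6, 2, 1, 1, 3, 8]
j=4: nums[4] = 1-3 = -2 → [6, 2, 1, 1, -2, 8]
j=5: nums[5] = (-2)-8 = -10 → [6, 2, 1, 1, -2, -10]

[6, 2, 1, 1, -2, -10]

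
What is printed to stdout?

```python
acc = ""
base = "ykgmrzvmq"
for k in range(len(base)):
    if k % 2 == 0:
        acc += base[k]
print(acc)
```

ygrvq

k=0: add 'y' → 'y'
k=1: skip
k=2: add 'g' → 'yg'
k=3: skip
k=4: add 'r' → 'ygr'
k=5: skip
k=6: add 'v' → 'ygrv'
k=7: skip
k=8: add 'q' → 'ygrvq'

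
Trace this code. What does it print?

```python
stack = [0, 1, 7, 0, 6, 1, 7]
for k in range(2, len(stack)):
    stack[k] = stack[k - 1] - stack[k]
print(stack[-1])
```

-20

k=2: stack[2] = 1-7 = -6 → [0, 1, -6, 0, 6, 1, 7]
k=3: stack[3] = (-6)-0 = -6 → [0, 1, -6, -6, 6, 1, 7]
k=4: stack[4] = (-6)-6 = -12 → [0, 1, -6, -6, -12, 1, 7]
k=5: stack[5] = (-12)-1 = -13 → [0, 1, -6, -6, -12, -13, 7]
k=6: stack[6] = (-13)-7 = -20 → [0, 1, -6, -6, -12, -13, -20]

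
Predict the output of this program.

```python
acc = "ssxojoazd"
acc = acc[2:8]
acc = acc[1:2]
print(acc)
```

o

slice [2:8] → 'xojoaz'
slice [1:2] → 'o'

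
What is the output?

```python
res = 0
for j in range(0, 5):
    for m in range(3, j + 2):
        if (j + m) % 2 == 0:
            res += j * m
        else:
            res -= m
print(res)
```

j=2,m=3: odd sum, res = 0-3 = -3
j=3,m=3: even sum, res = (-3)+9 = 6
j=3,m=4: odd sum, res = 6-4 = 2
j=4,m=3: odd sum, res = 2-3 = -1
j=4,m=4: even sum, res = (-1)+16 = 15
j=4,m=5: odd sum, res = 15-5 = 10

10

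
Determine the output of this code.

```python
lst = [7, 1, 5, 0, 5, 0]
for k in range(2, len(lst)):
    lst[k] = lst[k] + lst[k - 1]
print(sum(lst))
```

k=2: lst[2] = 5+1 = 6 → [7, 1, 6, 0, 5, 0]
k=3: lst[3] = 0+6 = 6 → [7, 1, 6, 6, 5, 0]
k=4: lst[4] = 5+6 = 11 → [7, 1, 6, 6, 11, 0]
k=5: lst[5] = 0+11 = 11 → [7, 1, 6, 6, 11, 11]
sum = 42

42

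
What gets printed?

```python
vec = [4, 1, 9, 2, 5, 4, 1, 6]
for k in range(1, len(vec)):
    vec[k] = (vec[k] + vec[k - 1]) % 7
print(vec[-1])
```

k=1: vec[1] = (1+4)%7 = 5 → [4, 5, 9, 2, 5, 4, 1, 6]
k=2: vec[2] = (9+5)%7 = 0 → [4, 5, 0, 2, 5, 4, 1, 6]
k=3: vec[3] = (2+0)%7 = 2 → [4, 5, 0, 2, 5, 4, 1, 6]
k=4: vec[4] = (5+2)%7 = 0 → [4, 5, 0, 2, 0, 4, 1, 6]
k=5: vec[5] = (4+0)%7 = 4 → [4, 5, 0, 2, 0, 4, 1, 6]
k=6: vec[6] = (1+4)%7 = 5 → [4, 5, 0, 2, 0, 4, 5, 6]
k=7: vec[7] = (6+5)%7 = 4 → [4, 5, 0, 2, 0, 4, 5, 4]

4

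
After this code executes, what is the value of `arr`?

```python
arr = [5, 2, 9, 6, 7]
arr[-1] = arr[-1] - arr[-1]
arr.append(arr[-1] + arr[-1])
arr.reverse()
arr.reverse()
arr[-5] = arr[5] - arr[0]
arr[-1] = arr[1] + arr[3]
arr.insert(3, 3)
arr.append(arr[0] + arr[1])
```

arr[-1] = arr[-1]-arr[-1] = 7-7 = 0 → [5, 2, 9, 6, 0]
append arr[-1]+arr[-1] = 0+0 = 0 → [5, 2, 9, 6, 0, 0]
reverse → [0, 0, 6, 9, 2, 5]
reverse → [5, 2, 9, 6, 0, 0]
arr[-5] = arr[5]-arr[0] = 0-5 = -5 → [5, -5, 9, 6, 0, 0]
arr[-1] = arr[1]+arr[3] = (-5)+6 = 1 → [5, -5, 9, 6, 0, 1]
insert 3 at 3 → [5, -5, 9, 3, 6, 0, 1]
append arr[0]+arr[1] = 5+(-5) = 0 → [5, -5, 9, 3, 6, 0, 1, 0]

[5, -5, 9, 3, 6, 0, 1, 0]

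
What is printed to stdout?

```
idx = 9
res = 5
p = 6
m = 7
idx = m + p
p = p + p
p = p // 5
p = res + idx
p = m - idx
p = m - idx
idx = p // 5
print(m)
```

7

idx = 7+6 = 13
p = 6+6 = 12
p = 12//5 = 2
p = 5+13 = 18
p = 7-13 = -6
p = 7-13 = -6
idx = (-6)//5 = -2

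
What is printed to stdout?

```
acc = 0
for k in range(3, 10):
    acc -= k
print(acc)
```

k=3: acc = 0-3 = -3
k=4: acc = (-3)-4 = -7
k=5: acc = (-7)-5 = -12
k=6: acc = (-12)-6 = -18
k=7: acc = (-18)-7 = -25
k=8: acc = (-25)-8 = -33
k=9: acc = (-33)-9 = -42

-42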